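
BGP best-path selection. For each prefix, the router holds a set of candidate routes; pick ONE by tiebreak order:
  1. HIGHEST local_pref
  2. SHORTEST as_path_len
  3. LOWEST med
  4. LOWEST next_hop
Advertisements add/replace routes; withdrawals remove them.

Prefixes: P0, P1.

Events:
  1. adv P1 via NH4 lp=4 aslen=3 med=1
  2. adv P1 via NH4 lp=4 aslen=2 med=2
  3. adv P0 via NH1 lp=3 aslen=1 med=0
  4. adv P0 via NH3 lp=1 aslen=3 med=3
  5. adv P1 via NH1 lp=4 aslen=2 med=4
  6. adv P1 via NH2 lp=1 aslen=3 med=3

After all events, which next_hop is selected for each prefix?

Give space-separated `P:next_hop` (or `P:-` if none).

Answer: P0:NH1 P1:NH4

Derivation:
Op 1: best P0=- P1=NH4
Op 2: best P0=- P1=NH4
Op 3: best P0=NH1 P1=NH4
Op 4: best P0=NH1 P1=NH4
Op 5: best P0=NH1 P1=NH4
Op 6: best P0=NH1 P1=NH4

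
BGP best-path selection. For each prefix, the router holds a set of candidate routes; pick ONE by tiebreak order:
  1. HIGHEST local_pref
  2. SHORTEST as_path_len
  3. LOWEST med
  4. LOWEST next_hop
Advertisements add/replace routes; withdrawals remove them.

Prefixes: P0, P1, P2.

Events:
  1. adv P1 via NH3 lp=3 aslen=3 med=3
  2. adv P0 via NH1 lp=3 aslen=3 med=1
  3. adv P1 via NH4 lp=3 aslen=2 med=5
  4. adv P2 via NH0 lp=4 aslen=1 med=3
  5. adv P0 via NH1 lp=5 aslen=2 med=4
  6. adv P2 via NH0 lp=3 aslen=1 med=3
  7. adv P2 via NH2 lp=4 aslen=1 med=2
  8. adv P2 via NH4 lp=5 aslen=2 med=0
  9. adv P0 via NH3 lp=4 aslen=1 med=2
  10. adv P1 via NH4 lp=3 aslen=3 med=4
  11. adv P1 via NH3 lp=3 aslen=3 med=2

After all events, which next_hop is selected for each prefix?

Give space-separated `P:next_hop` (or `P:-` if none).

Op 1: best P0=- P1=NH3 P2=-
Op 2: best P0=NH1 P1=NH3 P2=-
Op 3: best P0=NH1 P1=NH4 P2=-
Op 4: best P0=NH1 P1=NH4 P2=NH0
Op 5: best P0=NH1 P1=NH4 P2=NH0
Op 6: best P0=NH1 P1=NH4 P2=NH0
Op 7: best P0=NH1 P1=NH4 P2=NH2
Op 8: best P0=NH1 P1=NH4 P2=NH4
Op 9: best P0=NH1 P1=NH4 P2=NH4
Op 10: best P0=NH1 P1=NH3 P2=NH4
Op 11: best P0=NH1 P1=NH3 P2=NH4

Answer: P0:NH1 P1:NH3 P2:NH4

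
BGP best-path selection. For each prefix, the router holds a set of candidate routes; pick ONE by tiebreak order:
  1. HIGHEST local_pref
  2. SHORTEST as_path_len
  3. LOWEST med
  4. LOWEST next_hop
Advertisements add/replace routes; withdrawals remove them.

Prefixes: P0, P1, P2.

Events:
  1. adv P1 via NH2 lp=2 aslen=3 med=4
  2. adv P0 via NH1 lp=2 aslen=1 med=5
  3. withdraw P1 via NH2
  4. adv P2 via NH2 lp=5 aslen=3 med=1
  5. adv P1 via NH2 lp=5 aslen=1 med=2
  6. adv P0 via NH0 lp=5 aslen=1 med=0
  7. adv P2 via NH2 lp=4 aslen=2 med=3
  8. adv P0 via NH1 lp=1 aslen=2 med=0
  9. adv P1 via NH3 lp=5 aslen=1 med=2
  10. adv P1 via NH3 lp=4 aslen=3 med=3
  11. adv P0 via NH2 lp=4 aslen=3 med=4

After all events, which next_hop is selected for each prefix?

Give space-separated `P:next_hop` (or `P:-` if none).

Op 1: best P0=- P1=NH2 P2=-
Op 2: best P0=NH1 P1=NH2 P2=-
Op 3: best P0=NH1 P1=- P2=-
Op 4: best P0=NH1 P1=- P2=NH2
Op 5: best P0=NH1 P1=NH2 P2=NH2
Op 6: best P0=NH0 P1=NH2 P2=NH2
Op 7: best P0=NH0 P1=NH2 P2=NH2
Op 8: best P0=NH0 P1=NH2 P2=NH2
Op 9: best P0=NH0 P1=NH2 P2=NH2
Op 10: best P0=NH0 P1=NH2 P2=NH2
Op 11: best P0=NH0 P1=NH2 P2=NH2

Answer: P0:NH0 P1:NH2 P2:NH2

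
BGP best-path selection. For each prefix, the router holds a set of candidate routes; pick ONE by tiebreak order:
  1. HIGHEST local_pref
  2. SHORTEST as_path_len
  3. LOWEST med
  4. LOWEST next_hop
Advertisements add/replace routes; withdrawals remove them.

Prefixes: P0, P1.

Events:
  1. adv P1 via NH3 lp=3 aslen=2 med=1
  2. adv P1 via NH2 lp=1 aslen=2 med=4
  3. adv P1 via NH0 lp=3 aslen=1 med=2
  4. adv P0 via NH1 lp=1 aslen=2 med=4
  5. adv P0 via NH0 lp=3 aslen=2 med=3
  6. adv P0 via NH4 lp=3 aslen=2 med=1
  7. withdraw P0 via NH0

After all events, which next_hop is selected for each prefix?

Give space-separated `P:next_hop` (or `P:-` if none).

Op 1: best P0=- P1=NH3
Op 2: best P0=- P1=NH3
Op 3: best P0=- P1=NH0
Op 4: best P0=NH1 P1=NH0
Op 5: best P0=NH0 P1=NH0
Op 6: best P0=NH4 P1=NH0
Op 7: best P0=NH4 P1=NH0

Answer: P0:NH4 P1:NH0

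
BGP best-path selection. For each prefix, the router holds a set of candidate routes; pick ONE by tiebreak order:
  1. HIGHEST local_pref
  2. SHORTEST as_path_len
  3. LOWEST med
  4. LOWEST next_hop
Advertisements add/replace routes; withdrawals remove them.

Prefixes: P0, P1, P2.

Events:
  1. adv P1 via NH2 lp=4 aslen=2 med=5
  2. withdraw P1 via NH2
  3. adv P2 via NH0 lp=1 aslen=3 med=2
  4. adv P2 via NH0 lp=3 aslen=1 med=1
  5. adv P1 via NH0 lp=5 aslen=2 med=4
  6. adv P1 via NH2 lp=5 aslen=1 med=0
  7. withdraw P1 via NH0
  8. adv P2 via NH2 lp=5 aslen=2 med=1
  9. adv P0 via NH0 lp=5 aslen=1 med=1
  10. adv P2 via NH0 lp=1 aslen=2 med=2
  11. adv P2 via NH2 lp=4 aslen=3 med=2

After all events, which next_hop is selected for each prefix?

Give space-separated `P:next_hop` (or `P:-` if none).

Answer: P0:NH0 P1:NH2 P2:NH2

Derivation:
Op 1: best P0=- P1=NH2 P2=-
Op 2: best P0=- P1=- P2=-
Op 3: best P0=- P1=- P2=NH0
Op 4: best P0=- P1=- P2=NH0
Op 5: best P0=- P1=NH0 P2=NH0
Op 6: best P0=- P1=NH2 P2=NH0
Op 7: best P0=- P1=NH2 P2=NH0
Op 8: best P0=- P1=NH2 P2=NH2
Op 9: best P0=NH0 P1=NH2 P2=NH2
Op 10: best P0=NH0 P1=NH2 P2=NH2
Op 11: best P0=NH0 P1=NH2 P2=NH2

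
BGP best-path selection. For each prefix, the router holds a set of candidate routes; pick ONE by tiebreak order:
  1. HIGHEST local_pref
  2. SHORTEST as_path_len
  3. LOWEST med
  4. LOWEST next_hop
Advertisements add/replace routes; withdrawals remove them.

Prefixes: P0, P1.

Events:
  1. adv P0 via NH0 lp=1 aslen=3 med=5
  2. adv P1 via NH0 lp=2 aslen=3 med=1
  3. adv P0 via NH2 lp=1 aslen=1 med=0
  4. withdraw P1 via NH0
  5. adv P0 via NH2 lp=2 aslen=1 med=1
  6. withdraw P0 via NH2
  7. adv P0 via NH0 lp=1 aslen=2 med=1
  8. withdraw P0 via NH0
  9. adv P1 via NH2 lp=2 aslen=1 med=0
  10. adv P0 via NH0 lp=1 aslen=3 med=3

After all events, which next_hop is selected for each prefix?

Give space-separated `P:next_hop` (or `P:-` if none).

Answer: P0:NH0 P1:NH2

Derivation:
Op 1: best P0=NH0 P1=-
Op 2: best P0=NH0 P1=NH0
Op 3: best P0=NH2 P1=NH0
Op 4: best P0=NH2 P1=-
Op 5: best P0=NH2 P1=-
Op 6: best P0=NH0 P1=-
Op 7: best P0=NH0 P1=-
Op 8: best P0=- P1=-
Op 9: best P0=- P1=NH2
Op 10: best P0=NH0 P1=NH2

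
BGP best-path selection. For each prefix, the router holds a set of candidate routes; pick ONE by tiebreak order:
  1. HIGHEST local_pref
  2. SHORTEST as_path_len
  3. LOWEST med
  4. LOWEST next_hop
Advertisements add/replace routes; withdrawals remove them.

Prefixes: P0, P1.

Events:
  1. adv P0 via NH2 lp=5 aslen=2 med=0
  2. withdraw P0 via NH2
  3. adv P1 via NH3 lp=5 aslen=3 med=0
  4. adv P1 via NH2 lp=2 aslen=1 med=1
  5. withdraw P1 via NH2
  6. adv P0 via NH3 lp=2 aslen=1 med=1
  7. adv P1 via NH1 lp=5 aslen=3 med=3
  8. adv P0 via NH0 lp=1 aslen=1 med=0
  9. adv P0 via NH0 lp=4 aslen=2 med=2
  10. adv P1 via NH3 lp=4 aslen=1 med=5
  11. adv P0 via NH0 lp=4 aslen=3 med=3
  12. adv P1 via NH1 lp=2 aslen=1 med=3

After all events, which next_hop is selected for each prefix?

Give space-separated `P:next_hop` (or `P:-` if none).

Answer: P0:NH0 P1:NH3

Derivation:
Op 1: best P0=NH2 P1=-
Op 2: best P0=- P1=-
Op 3: best P0=- P1=NH3
Op 4: best P0=- P1=NH3
Op 5: best P0=- P1=NH3
Op 6: best P0=NH3 P1=NH3
Op 7: best P0=NH3 P1=NH3
Op 8: best P0=NH3 P1=NH3
Op 9: best P0=NH0 P1=NH3
Op 10: best P0=NH0 P1=NH1
Op 11: best P0=NH0 P1=NH1
Op 12: best P0=NH0 P1=NH3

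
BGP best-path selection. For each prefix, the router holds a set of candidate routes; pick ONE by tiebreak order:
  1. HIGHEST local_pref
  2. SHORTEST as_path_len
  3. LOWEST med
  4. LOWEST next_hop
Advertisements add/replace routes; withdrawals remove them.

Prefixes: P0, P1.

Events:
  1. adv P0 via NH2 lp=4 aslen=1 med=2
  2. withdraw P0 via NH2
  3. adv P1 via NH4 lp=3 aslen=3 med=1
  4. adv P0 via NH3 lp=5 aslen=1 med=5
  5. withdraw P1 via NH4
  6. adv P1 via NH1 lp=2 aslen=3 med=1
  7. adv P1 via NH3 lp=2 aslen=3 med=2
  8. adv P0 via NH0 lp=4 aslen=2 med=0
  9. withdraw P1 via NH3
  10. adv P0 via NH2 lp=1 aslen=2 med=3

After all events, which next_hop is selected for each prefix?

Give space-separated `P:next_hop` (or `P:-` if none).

Answer: P0:NH3 P1:NH1

Derivation:
Op 1: best P0=NH2 P1=-
Op 2: best P0=- P1=-
Op 3: best P0=- P1=NH4
Op 4: best P0=NH3 P1=NH4
Op 5: best P0=NH3 P1=-
Op 6: best P0=NH3 P1=NH1
Op 7: best P0=NH3 P1=NH1
Op 8: best P0=NH3 P1=NH1
Op 9: best P0=NH3 P1=NH1
Op 10: best P0=NH3 P1=NH1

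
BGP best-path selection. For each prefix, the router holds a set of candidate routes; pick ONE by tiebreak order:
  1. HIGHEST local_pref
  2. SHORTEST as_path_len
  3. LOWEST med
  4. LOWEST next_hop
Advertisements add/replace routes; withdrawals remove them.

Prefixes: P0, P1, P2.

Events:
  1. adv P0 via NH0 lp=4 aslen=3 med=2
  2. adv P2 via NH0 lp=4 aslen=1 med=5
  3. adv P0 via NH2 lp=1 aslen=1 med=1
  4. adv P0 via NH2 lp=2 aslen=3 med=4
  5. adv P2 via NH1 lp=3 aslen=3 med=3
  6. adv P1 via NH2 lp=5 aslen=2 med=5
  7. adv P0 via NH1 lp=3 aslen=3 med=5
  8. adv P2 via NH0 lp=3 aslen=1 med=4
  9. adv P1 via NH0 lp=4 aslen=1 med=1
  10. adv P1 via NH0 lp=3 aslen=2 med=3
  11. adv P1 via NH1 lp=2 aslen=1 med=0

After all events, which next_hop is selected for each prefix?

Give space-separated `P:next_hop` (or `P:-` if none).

Op 1: best P0=NH0 P1=- P2=-
Op 2: best P0=NH0 P1=- P2=NH0
Op 3: best P0=NH0 P1=- P2=NH0
Op 4: best P0=NH0 P1=- P2=NH0
Op 5: best P0=NH0 P1=- P2=NH0
Op 6: best P0=NH0 P1=NH2 P2=NH0
Op 7: best P0=NH0 P1=NH2 P2=NH0
Op 8: best P0=NH0 P1=NH2 P2=NH0
Op 9: best P0=NH0 P1=NH2 P2=NH0
Op 10: best P0=NH0 P1=NH2 P2=NH0
Op 11: best P0=NH0 P1=NH2 P2=NH0

Answer: P0:NH0 P1:NH2 P2:NH0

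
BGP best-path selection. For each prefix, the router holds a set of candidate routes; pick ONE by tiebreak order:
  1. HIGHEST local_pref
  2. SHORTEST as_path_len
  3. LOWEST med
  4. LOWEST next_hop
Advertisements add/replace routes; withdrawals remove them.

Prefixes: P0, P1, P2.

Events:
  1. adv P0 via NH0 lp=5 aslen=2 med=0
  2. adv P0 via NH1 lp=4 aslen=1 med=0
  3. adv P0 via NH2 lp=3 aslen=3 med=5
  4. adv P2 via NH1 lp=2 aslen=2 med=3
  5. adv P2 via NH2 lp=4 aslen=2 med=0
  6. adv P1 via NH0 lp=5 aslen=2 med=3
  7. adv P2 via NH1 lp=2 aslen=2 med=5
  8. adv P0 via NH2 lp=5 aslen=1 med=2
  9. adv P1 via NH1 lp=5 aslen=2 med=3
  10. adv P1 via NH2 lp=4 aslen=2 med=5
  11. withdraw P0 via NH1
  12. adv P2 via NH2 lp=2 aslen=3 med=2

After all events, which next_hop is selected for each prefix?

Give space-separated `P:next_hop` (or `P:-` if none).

Answer: P0:NH2 P1:NH0 P2:NH1

Derivation:
Op 1: best P0=NH0 P1=- P2=-
Op 2: best P0=NH0 P1=- P2=-
Op 3: best P0=NH0 P1=- P2=-
Op 4: best P0=NH0 P1=- P2=NH1
Op 5: best P0=NH0 P1=- P2=NH2
Op 6: best P0=NH0 P1=NH0 P2=NH2
Op 7: best P0=NH0 P1=NH0 P2=NH2
Op 8: best P0=NH2 P1=NH0 P2=NH2
Op 9: best P0=NH2 P1=NH0 P2=NH2
Op 10: best P0=NH2 P1=NH0 P2=NH2
Op 11: best P0=NH2 P1=NH0 P2=NH2
Op 12: best P0=NH2 P1=NH0 P2=NH1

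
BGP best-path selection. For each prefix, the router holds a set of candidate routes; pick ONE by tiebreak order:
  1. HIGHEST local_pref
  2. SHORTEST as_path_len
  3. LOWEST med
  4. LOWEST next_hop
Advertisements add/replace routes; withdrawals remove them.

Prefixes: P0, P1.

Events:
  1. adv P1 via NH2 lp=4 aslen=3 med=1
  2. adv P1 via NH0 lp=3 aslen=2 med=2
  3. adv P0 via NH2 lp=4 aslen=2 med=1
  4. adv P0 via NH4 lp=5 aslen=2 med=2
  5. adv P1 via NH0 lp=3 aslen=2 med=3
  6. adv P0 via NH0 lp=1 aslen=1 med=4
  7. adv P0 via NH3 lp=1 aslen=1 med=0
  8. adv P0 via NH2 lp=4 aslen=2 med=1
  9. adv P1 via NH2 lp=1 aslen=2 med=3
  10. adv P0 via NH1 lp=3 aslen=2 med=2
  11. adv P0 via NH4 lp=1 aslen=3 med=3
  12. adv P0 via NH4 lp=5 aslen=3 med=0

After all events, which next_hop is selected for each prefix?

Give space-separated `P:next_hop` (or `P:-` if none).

Answer: P0:NH4 P1:NH0

Derivation:
Op 1: best P0=- P1=NH2
Op 2: best P0=- P1=NH2
Op 3: best P0=NH2 P1=NH2
Op 4: best P0=NH4 P1=NH2
Op 5: best P0=NH4 P1=NH2
Op 6: best P0=NH4 P1=NH2
Op 7: best P0=NH4 P1=NH2
Op 8: best P0=NH4 P1=NH2
Op 9: best P0=NH4 P1=NH0
Op 10: best P0=NH4 P1=NH0
Op 11: best P0=NH2 P1=NH0
Op 12: best P0=NH4 P1=NH0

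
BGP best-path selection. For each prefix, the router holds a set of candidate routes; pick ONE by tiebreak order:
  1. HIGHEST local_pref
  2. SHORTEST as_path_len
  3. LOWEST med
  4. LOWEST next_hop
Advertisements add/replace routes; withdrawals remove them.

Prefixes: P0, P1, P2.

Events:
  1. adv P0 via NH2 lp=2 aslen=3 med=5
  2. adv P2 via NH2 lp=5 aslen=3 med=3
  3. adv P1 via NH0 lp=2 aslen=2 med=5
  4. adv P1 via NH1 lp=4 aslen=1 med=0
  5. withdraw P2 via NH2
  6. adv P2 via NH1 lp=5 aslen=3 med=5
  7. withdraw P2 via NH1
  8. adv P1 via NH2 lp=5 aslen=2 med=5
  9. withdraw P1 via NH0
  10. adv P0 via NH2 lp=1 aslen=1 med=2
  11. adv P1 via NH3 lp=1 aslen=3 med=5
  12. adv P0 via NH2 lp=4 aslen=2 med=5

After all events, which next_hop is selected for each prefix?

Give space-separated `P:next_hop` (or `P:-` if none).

Answer: P0:NH2 P1:NH2 P2:-

Derivation:
Op 1: best P0=NH2 P1=- P2=-
Op 2: best P0=NH2 P1=- P2=NH2
Op 3: best P0=NH2 P1=NH0 P2=NH2
Op 4: best P0=NH2 P1=NH1 P2=NH2
Op 5: best P0=NH2 P1=NH1 P2=-
Op 6: best P0=NH2 P1=NH1 P2=NH1
Op 7: best P0=NH2 P1=NH1 P2=-
Op 8: best P0=NH2 P1=NH2 P2=-
Op 9: best P0=NH2 P1=NH2 P2=-
Op 10: best P0=NH2 P1=NH2 P2=-
Op 11: best P0=NH2 P1=NH2 P2=-
Op 12: best P0=NH2 P1=NH2 P2=-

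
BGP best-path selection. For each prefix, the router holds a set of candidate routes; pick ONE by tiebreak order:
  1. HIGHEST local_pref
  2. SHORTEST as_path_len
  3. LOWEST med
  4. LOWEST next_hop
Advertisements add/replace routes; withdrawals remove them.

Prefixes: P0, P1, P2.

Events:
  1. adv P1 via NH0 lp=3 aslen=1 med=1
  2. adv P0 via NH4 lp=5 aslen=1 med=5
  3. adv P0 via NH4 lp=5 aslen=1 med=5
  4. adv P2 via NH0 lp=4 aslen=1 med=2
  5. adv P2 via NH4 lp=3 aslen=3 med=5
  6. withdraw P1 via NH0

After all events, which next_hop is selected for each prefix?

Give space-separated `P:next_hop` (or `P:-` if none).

Op 1: best P0=- P1=NH0 P2=-
Op 2: best P0=NH4 P1=NH0 P2=-
Op 3: best P0=NH4 P1=NH0 P2=-
Op 4: best P0=NH4 P1=NH0 P2=NH0
Op 5: best P0=NH4 P1=NH0 P2=NH0
Op 6: best P0=NH4 P1=- P2=NH0

Answer: P0:NH4 P1:- P2:NH0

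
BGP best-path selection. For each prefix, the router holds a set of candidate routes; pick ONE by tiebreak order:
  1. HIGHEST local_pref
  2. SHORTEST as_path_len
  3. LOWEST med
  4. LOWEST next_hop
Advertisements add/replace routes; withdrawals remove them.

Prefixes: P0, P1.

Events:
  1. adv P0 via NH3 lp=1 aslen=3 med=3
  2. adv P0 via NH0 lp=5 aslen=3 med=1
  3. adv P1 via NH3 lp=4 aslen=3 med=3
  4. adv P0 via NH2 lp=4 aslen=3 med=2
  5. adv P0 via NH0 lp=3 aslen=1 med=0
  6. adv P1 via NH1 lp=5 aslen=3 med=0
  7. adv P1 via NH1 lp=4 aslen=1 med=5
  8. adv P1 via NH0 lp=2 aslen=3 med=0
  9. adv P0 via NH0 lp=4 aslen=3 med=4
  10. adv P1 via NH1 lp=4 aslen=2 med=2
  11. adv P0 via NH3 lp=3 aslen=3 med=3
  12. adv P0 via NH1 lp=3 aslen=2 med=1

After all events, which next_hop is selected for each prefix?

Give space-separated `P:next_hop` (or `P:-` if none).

Answer: P0:NH2 P1:NH1

Derivation:
Op 1: best P0=NH3 P1=-
Op 2: best P0=NH0 P1=-
Op 3: best P0=NH0 P1=NH3
Op 4: best P0=NH0 P1=NH3
Op 5: best P0=NH2 P1=NH3
Op 6: best P0=NH2 P1=NH1
Op 7: best P0=NH2 P1=NH1
Op 8: best P0=NH2 P1=NH1
Op 9: best P0=NH2 P1=NH1
Op 10: best P0=NH2 P1=NH1
Op 11: best P0=NH2 P1=NH1
Op 12: best P0=NH2 P1=NH1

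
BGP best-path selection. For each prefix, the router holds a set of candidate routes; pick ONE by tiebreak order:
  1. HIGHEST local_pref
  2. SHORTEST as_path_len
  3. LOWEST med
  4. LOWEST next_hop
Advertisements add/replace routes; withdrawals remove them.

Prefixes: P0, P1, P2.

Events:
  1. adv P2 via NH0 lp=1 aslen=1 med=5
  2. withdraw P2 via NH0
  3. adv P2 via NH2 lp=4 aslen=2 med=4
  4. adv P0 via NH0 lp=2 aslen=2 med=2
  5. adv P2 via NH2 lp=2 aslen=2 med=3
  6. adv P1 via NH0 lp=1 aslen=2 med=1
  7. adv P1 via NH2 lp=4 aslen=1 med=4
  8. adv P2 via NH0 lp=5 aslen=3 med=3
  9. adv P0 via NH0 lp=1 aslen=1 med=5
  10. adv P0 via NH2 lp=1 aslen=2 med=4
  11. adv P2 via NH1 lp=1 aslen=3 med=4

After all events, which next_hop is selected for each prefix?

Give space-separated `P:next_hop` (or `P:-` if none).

Op 1: best P0=- P1=- P2=NH0
Op 2: best P0=- P1=- P2=-
Op 3: best P0=- P1=- P2=NH2
Op 4: best P0=NH0 P1=- P2=NH2
Op 5: best P0=NH0 P1=- P2=NH2
Op 6: best P0=NH0 P1=NH0 P2=NH2
Op 7: best P0=NH0 P1=NH2 P2=NH2
Op 8: best P0=NH0 P1=NH2 P2=NH0
Op 9: best P0=NH0 P1=NH2 P2=NH0
Op 10: best P0=NH0 P1=NH2 P2=NH0
Op 11: best P0=NH0 P1=NH2 P2=NH0

Answer: P0:NH0 P1:NH2 P2:NH0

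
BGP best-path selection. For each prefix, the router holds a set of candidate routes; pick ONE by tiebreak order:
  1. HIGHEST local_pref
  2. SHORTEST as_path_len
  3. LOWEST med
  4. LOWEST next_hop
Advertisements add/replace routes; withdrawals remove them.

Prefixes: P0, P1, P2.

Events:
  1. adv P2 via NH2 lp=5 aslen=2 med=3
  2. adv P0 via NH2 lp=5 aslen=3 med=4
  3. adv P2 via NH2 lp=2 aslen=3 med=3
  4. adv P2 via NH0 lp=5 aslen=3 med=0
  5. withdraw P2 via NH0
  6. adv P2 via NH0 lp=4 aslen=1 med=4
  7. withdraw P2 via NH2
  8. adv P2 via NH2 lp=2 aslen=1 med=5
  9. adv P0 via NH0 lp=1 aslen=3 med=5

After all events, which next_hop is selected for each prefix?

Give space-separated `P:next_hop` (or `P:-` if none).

Answer: P0:NH2 P1:- P2:NH0

Derivation:
Op 1: best P0=- P1=- P2=NH2
Op 2: best P0=NH2 P1=- P2=NH2
Op 3: best P0=NH2 P1=- P2=NH2
Op 4: best P0=NH2 P1=- P2=NH0
Op 5: best P0=NH2 P1=- P2=NH2
Op 6: best P0=NH2 P1=- P2=NH0
Op 7: best P0=NH2 P1=- P2=NH0
Op 8: best P0=NH2 P1=- P2=NH0
Op 9: best P0=NH2 P1=- P2=NH0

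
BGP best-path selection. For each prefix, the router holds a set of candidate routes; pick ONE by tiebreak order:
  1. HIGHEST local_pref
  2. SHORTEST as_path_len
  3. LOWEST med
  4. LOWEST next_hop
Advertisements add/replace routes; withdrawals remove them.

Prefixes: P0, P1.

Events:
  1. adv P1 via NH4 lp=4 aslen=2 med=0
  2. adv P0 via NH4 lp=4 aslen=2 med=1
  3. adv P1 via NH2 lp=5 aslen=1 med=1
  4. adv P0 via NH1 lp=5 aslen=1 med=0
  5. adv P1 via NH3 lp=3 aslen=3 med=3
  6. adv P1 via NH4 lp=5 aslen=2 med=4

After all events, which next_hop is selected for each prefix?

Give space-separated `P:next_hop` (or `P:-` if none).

Answer: P0:NH1 P1:NH2

Derivation:
Op 1: best P0=- P1=NH4
Op 2: best P0=NH4 P1=NH4
Op 3: best P0=NH4 P1=NH2
Op 4: best P0=NH1 P1=NH2
Op 5: best P0=NH1 P1=NH2
Op 6: best P0=NH1 P1=NH2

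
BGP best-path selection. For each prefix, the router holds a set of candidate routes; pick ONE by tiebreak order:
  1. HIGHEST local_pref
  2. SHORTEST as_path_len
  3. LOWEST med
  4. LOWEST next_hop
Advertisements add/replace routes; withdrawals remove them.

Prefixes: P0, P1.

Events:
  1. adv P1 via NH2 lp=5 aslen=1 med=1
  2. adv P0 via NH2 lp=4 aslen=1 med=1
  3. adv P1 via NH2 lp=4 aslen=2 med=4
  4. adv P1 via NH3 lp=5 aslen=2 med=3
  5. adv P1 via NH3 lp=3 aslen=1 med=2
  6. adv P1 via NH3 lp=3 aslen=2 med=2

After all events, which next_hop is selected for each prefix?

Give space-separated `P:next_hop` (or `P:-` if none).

Op 1: best P0=- P1=NH2
Op 2: best P0=NH2 P1=NH2
Op 3: best P0=NH2 P1=NH2
Op 4: best P0=NH2 P1=NH3
Op 5: best P0=NH2 P1=NH2
Op 6: best P0=NH2 P1=NH2

Answer: P0:NH2 P1:NH2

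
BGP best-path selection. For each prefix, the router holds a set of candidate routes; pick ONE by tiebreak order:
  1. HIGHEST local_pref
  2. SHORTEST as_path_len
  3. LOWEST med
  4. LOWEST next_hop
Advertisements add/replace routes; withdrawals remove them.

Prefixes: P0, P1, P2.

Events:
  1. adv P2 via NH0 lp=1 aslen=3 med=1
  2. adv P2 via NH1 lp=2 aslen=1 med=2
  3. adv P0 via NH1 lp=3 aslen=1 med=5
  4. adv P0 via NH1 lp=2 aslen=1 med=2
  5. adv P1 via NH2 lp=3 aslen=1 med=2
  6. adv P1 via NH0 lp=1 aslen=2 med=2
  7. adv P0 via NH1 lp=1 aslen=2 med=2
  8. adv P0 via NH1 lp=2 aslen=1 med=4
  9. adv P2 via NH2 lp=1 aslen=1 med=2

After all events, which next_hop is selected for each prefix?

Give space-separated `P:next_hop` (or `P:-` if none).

Op 1: best P0=- P1=- P2=NH0
Op 2: best P0=- P1=- P2=NH1
Op 3: best P0=NH1 P1=- P2=NH1
Op 4: best P0=NH1 P1=- P2=NH1
Op 5: best P0=NH1 P1=NH2 P2=NH1
Op 6: best P0=NH1 P1=NH2 P2=NH1
Op 7: best P0=NH1 P1=NH2 P2=NH1
Op 8: best P0=NH1 P1=NH2 P2=NH1
Op 9: best P0=NH1 P1=NH2 P2=NH1

Answer: P0:NH1 P1:NH2 P2:NH1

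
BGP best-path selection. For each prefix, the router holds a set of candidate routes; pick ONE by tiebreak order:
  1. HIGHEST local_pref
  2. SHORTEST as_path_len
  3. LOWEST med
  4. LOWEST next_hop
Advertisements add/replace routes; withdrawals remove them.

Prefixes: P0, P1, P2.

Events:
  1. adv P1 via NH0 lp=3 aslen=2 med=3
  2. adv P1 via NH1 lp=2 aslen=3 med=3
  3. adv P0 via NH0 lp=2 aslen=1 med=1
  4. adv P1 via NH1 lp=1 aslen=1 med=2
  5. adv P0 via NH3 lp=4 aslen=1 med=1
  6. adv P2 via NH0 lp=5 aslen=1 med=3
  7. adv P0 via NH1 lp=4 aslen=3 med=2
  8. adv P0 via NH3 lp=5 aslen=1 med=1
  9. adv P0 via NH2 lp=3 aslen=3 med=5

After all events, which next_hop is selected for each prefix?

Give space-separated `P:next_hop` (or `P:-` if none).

Answer: P0:NH3 P1:NH0 P2:NH0

Derivation:
Op 1: best P0=- P1=NH0 P2=-
Op 2: best P0=- P1=NH0 P2=-
Op 3: best P0=NH0 P1=NH0 P2=-
Op 4: best P0=NH0 P1=NH0 P2=-
Op 5: best P0=NH3 P1=NH0 P2=-
Op 6: best P0=NH3 P1=NH0 P2=NH0
Op 7: best P0=NH3 P1=NH0 P2=NH0
Op 8: best P0=NH3 P1=NH0 P2=NH0
Op 9: best P0=NH3 P1=NH0 P2=NH0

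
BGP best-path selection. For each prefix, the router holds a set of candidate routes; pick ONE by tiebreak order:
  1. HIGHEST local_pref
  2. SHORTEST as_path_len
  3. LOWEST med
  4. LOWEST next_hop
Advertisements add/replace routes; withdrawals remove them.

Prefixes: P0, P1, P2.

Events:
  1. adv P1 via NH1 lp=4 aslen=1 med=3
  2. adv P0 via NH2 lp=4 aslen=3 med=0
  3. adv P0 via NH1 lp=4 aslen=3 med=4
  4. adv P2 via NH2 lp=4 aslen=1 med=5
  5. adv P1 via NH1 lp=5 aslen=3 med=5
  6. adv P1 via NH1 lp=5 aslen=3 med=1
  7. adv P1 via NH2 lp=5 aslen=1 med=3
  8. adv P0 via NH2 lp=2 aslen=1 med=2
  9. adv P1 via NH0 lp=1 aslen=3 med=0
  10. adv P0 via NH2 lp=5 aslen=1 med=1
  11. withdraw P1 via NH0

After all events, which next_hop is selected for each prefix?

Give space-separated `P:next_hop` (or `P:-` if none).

Answer: P0:NH2 P1:NH2 P2:NH2

Derivation:
Op 1: best P0=- P1=NH1 P2=-
Op 2: best P0=NH2 P1=NH1 P2=-
Op 3: best P0=NH2 P1=NH1 P2=-
Op 4: best P0=NH2 P1=NH1 P2=NH2
Op 5: best P0=NH2 P1=NH1 P2=NH2
Op 6: best P0=NH2 P1=NH1 P2=NH2
Op 7: best P0=NH2 P1=NH2 P2=NH2
Op 8: best P0=NH1 P1=NH2 P2=NH2
Op 9: best P0=NH1 P1=NH2 P2=NH2
Op 10: best P0=NH2 P1=NH2 P2=NH2
Op 11: best P0=NH2 P1=NH2 P2=NH2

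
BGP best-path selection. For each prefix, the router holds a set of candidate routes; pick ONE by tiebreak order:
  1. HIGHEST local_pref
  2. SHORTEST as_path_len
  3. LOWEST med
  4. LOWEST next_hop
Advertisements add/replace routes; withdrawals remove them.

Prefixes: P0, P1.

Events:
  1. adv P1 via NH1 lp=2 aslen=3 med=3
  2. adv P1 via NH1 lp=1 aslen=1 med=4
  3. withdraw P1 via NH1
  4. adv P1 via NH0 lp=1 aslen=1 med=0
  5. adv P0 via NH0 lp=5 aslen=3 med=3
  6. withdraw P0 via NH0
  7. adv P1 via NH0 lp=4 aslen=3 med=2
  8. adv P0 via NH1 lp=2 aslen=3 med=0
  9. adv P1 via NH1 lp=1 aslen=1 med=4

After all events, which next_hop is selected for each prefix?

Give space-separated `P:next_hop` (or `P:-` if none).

Answer: P0:NH1 P1:NH0

Derivation:
Op 1: best P0=- P1=NH1
Op 2: best P0=- P1=NH1
Op 3: best P0=- P1=-
Op 4: best P0=- P1=NH0
Op 5: best P0=NH0 P1=NH0
Op 6: best P0=- P1=NH0
Op 7: best P0=- P1=NH0
Op 8: best P0=NH1 P1=NH0
Op 9: best P0=NH1 P1=NH0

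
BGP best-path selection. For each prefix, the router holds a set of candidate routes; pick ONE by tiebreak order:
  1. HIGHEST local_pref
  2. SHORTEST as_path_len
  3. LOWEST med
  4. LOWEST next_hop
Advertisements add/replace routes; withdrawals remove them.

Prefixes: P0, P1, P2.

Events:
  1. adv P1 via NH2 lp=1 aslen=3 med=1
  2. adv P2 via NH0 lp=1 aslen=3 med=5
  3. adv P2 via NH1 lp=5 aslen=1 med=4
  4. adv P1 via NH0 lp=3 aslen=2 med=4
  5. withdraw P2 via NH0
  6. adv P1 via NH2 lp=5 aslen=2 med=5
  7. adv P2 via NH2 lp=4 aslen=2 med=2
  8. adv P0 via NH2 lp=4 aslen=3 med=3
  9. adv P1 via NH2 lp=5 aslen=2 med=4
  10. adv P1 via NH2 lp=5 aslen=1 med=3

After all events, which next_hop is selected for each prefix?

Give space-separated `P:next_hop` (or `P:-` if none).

Answer: P0:NH2 P1:NH2 P2:NH1

Derivation:
Op 1: best P0=- P1=NH2 P2=-
Op 2: best P0=- P1=NH2 P2=NH0
Op 3: best P0=- P1=NH2 P2=NH1
Op 4: best P0=- P1=NH0 P2=NH1
Op 5: best P0=- P1=NH0 P2=NH1
Op 6: best P0=- P1=NH2 P2=NH1
Op 7: best P0=- P1=NH2 P2=NH1
Op 8: best P0=NH2 P1=NH2 P2=NH1
Op 9: best P0=NH2 P1=NH2 P2=NH1
Op 10: best P0=NH2 P1=NH2 P2=NH1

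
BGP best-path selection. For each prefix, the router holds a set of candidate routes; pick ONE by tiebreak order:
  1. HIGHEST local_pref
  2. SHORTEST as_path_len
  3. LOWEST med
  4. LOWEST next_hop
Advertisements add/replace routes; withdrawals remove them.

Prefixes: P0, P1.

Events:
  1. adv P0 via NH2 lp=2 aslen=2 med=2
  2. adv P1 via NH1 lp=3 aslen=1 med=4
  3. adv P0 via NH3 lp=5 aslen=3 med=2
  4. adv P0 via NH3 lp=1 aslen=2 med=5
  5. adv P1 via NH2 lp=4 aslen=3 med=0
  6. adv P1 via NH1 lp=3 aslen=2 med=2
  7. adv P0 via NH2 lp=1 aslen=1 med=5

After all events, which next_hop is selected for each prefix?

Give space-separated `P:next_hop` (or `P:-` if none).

Answer: P0:NH2 P1:NH2

Derivation:
Op 1: best P0=NH2 P1=-
Op 2: best P0=NH2 P1=NH1
Op 3: best P0=NH3 P1=NH1
Op 4: best P0=NH2 P1=NH1
Op 5: best P0=NH2 P1=NH2
Op 6: best P0=NH2 P1=NH2
Op 7: best P0=NH2 P1=NH2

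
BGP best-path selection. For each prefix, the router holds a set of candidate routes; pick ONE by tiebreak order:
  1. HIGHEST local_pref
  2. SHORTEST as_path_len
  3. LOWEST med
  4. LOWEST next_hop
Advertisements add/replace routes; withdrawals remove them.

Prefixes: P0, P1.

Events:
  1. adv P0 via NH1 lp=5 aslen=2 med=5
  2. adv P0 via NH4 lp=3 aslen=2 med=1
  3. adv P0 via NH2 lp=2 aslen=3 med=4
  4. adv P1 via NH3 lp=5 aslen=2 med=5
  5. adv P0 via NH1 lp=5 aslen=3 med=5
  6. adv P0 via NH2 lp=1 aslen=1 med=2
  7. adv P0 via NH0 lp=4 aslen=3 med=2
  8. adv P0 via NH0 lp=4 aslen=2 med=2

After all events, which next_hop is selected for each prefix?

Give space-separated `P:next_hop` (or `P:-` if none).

Op 1: best P0=NH1 P1=-
Op 2: best P0=NH1 P1=-
Op 3: best P0=NH1 P1=-
Op 4: best P0=NH1 P1=NH3
Op 5: best P0=NH1 P1=NH3
Op 6: best P0=NH1 P1=NH3
Op 7: best P0=NH1 P1=NH3
Op 8: best P0=NH1 P1=NH3

Answer: P0:NH1 P1:NH3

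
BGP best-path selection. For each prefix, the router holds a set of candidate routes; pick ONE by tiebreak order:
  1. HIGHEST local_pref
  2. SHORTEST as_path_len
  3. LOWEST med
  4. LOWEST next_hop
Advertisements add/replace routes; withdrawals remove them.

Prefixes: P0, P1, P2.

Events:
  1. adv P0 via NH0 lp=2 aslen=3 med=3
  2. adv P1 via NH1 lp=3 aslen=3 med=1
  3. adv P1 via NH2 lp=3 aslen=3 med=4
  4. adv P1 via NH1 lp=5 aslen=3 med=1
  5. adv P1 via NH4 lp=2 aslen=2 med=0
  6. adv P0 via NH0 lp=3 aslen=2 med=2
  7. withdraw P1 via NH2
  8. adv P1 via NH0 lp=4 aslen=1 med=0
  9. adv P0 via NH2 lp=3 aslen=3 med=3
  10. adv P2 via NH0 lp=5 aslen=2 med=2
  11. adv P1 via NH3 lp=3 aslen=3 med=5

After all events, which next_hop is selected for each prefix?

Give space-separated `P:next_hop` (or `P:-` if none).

Answer: P0:NH0 P1:NH1 P2:NH0

Derivation:
Op 1: best P0=NH0 P1=- P2=-
Op 2: best P0=NH0 P1=NH1 P2=-
Op 3: best P0=NH0 P1=NH1 P2=-
Op 4: best P0=NH0 P1=NH1 P2=-
Op 5: best P0=NH0 P1=NH1 P2=-
Op 6: best P0=NH0 P1=NH1 P2=-
Op 7: best P0=NH0 P1=NH1 P2=-
Op 8: best P0=NH0 P1=NH1 P2=-
Op 9: best P0=NH0 P1=NH1 P2=-
Op 10: best P0=NH0 P1=NH1 P2=NH0
Op 11: best P0=NH0 P1=NH1 P2=NH0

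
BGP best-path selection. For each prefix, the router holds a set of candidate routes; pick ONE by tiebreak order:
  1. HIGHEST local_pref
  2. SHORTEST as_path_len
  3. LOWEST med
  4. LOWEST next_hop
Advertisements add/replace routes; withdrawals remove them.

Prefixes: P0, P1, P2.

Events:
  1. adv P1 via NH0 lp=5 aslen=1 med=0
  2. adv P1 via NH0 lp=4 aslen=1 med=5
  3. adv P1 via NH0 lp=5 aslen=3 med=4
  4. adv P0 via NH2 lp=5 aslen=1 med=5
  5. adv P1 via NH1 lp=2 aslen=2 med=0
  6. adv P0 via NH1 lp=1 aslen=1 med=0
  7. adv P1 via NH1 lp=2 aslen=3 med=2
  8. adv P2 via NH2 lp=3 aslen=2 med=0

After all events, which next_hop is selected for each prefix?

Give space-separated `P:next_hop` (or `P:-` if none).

Answer: P0:NH2 P1:NH0 P2:NH2

Derivation:
Op 1: best P0=- P1=NH0 P2=-
Op 2: best P0=- P1=NH0 P2=-
Op 3: best P0=- P1=NH0 P2=-
Op 4: best P0=NH2 P1=NH0 P2=-
Op 5: best P0=NH2 P1=NH0 P2=-
Op 6: best P0=NH2 P1=NH0 P2=-
Op 7: best P0=NH2 P1=NH0 P2=-
Op 8: best P0=NH2 P1=NH0 P2=NH2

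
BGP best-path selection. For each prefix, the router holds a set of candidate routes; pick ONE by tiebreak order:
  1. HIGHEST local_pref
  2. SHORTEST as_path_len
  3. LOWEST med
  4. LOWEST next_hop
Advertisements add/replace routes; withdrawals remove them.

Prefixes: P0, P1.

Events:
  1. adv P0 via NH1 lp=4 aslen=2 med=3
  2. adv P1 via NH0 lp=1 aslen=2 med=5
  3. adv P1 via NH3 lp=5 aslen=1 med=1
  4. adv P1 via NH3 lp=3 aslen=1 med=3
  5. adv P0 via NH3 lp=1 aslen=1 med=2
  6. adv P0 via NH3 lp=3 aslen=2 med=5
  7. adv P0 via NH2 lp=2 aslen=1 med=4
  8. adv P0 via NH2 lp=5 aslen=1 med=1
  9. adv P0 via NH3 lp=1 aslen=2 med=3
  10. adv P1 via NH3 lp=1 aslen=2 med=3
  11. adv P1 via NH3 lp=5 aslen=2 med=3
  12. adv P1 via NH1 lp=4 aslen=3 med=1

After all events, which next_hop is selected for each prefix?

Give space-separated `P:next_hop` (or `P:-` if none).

Op 1: best P0=NH1 P1=-
Op 2: best P0=NH1 P1=NH0
Op 3: best P0=NH1 P1=NH3
Op 4: best P0=NH1 P1=NH3
Op 5: best P0=NH1 P1=NH3
Op 6: best P0=NH1 P1=NH3
Op 7: best P0=NH1 P1=NH3
Op 8: best P0=NH2 P1=NH3
Op 9: best P0=NH2 P1=NH3
Op 10: best P0=NH2 P1=NH3
Op 11: best P0=NH2 P1=NH3
Op 12: best P0=NH2 P1=NH3

Answer: P0:NH2 P1:NH3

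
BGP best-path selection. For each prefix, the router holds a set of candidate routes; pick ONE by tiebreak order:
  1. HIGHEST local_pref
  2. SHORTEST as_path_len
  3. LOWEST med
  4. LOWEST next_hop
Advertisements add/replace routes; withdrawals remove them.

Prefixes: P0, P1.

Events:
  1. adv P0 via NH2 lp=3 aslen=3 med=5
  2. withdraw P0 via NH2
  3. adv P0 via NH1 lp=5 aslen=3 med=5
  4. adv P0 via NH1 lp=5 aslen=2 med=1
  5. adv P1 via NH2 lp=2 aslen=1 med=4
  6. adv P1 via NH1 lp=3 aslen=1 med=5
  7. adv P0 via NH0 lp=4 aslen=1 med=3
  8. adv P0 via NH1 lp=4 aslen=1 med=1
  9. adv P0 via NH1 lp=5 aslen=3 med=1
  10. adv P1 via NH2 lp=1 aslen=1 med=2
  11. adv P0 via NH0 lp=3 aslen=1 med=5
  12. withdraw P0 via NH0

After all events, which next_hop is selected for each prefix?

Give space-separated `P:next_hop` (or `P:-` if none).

Answer: P0:NH1 P1:NH1

Derivation:
Op 1: best P0=NH2 P1=-
Op 2: best P0=- P1=-
Op 3: best P0=NH1 P1=-
Op 4: best P0=NH1 P1=-
Op 5: best P0=NH1 P1=NH2
Op 6: best P0=NH1 P1=NH1
Op 7: best P0=NH1 P1=NH1
Op 8: best P0=NH1 P1=NH1
Op 9: best P0=NH1 P1=NH1
Op 10: best P0=NH1 P1=NH1
Op 11: best P0=NH1 P1=NH1
Op 12: best P0=NH1 P1=NH1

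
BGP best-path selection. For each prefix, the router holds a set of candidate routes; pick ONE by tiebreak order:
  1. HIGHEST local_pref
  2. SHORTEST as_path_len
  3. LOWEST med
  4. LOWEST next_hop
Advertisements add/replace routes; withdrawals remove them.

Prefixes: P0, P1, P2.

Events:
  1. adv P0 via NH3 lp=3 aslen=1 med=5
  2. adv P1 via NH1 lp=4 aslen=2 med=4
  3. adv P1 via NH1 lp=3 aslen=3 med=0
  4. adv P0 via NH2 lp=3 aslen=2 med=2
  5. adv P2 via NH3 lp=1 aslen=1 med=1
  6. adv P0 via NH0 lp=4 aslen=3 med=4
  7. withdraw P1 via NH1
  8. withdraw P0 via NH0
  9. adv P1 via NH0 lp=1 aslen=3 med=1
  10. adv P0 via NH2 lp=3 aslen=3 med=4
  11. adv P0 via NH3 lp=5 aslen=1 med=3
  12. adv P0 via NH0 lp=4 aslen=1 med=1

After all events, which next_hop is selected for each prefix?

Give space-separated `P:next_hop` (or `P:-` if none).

Op 1: best P0=NH3 P1=- P2=-
Op 2: best P0=NH3 P1=NH1 P2=-
Op 3: best P0=NH3 P1=NH1 P2=-
Op 4: best P0=NH3 P1=NH1 P2=-
Op 5: best P0=NH3 P1=NH1 P2=NH3
Op 6: best P0=NH0 P1=NH1 P2=NH3
Op 7: best P0=NH0 P1=- P2=NH3
Op 8: best P0=NH3 P1=- P2=NH3
Op 9: best P0=NH3 P1=NH0 P2=NH3
Op 10: best P0=NH3 P1=NH0 P2=NH3
Op 11: best P0=NH3 P1=NH0 P2=NH3
Op 12: best P0=NH3 P1=NH0 P2=NH3

Answer: P0:NH3 P1:NH0 P2:NH3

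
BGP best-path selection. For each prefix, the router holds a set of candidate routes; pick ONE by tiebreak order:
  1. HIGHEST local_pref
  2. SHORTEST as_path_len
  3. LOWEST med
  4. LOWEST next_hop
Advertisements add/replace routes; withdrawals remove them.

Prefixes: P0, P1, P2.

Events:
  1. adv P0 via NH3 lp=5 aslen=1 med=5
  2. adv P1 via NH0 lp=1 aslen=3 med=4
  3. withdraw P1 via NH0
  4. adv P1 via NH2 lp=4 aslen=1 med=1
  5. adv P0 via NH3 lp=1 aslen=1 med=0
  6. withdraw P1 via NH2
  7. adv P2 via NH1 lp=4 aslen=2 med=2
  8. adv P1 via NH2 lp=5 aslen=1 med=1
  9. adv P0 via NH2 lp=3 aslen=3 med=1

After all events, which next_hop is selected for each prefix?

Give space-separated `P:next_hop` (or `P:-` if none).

Answer: P0:NH2 P1:NH2 P2:NH1

Derivation:
Op 1: best P0=NH3 P1=- P2=-
Op 2: best P0=NH3 P1=NH0 P2=-
Op 3: best P0=NH3 P1=- P2=-
Op 4: best P0=NH3 P1=NH2 P2=-
Op 5: best P0=NH3 P1=NH2 P2=-
Op 6: best P0=NH3 P1=- P2=-
Op 7: best P0=NH3 P1=- P2=NH1
Op 8: best P0=NH3 P1=NH2 P2=NH1
Op 9: best P0=NH2 P1=NH2 P2=NH1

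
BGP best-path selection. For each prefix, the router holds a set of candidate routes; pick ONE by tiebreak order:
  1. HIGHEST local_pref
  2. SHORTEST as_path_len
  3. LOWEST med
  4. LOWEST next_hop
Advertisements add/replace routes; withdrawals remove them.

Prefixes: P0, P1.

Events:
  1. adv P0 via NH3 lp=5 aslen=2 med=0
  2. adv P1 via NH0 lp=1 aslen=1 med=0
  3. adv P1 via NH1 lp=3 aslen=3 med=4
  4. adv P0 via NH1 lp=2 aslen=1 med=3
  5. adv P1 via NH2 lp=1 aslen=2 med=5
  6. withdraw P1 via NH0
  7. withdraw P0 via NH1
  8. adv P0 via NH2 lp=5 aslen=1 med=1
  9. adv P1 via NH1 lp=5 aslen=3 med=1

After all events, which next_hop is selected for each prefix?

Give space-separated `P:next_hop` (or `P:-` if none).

Answer: P0:NH2 P1:NH1

Derivation:
Op 1: best P0=NH3 P1=-
Op 2: best P0=NH3 P1=NH0
Op 3: best P0=NH3 P1=NH1
Op 4: best P0=NH3 P1=NH1
Op 5: best P0=NH3 P1=NH1
Op 6: best P0=NH3 P1=NH1
Op 7: best P0=NH3 P1=NH1
Op 8: best P0=NH2 P1=NH1
Op 9: best P0=NH2 P1=NH1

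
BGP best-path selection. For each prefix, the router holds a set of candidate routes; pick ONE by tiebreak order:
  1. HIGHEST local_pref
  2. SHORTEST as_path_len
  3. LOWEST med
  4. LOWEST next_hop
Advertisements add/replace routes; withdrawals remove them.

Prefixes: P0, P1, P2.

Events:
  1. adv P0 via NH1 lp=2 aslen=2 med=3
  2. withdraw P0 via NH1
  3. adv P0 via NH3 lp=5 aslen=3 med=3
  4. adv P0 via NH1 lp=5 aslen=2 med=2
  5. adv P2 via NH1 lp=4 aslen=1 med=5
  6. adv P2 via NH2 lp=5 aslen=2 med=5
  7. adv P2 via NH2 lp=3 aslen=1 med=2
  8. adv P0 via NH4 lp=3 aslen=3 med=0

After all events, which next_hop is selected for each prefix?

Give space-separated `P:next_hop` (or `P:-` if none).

Op 1: best P0=NH1 P1=- P2=-
Op 2: best P0=- P1=- P2=-
Op 3: best P0=NH3 P1=- P2=-
Op 4: best P0=NH1 P1=- P2=-
Op 5: best P0=NH1 P1=- P2=NH1
Op 6: best P0=NH1 P1=- P2=NH2
Op 7: best P0=NH1 P1=- P2=NH1
Op 8: best P0=NH1 P1=- P2=NH1

Answer: P0:NH1 P1:- P2:NH1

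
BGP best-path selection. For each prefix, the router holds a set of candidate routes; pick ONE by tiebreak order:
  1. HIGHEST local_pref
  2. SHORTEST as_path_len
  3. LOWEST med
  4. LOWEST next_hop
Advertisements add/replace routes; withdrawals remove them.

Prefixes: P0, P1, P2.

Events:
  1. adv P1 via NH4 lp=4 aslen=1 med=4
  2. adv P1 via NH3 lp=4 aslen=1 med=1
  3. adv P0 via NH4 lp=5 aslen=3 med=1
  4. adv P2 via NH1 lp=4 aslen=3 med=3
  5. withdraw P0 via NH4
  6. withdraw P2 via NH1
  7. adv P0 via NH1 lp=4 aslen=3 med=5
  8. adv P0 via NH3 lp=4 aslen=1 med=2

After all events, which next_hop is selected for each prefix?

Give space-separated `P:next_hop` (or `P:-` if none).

Op 1: best P0=- P1=NH4 P2=-
Op 2: best P0=- P1=NH3 P2=-
Op 3: best P0=NH4 P1=NH3 P2=-
Op 4: best P0=NH4 P1=NH3 P2=NH1
Op 5: best P0=- P1=NH3 P2=NH1
Op 6: best P0=- P1=NH3 P2=-
Op 7: best P0=NH1 P1=NH3 P2=-
Op 8: best P0=NH3 P1=NH3 P2=-

Answer: P0:NH3 P1:NH3 P2:-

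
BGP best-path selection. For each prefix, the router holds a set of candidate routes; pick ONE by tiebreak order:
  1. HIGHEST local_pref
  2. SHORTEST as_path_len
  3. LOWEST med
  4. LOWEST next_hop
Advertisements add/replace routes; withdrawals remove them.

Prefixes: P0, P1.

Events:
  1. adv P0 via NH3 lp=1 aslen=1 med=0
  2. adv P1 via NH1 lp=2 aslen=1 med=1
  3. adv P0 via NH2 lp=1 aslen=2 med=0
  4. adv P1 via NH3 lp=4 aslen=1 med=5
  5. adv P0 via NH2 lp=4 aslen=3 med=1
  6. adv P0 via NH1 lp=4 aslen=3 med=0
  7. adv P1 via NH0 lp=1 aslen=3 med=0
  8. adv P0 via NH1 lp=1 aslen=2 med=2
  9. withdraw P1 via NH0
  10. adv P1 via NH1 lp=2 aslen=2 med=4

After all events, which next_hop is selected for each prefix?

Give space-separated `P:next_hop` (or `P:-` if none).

Op 1: best P0=NH3 P1=-
Op 2: best P0=NH3 P1=NH1
Op 3: best P0=NH3 P1=NH1
Op 4: best P0=NH3 P1=NH3
Op 5: best P0=NH2 P1=NH3
Op 6: best P0=NH1 P1=NH3
Op 7: best P0=NH1 P1=NH3
Op 8: best P0=NH2 P1=NH3
Op 9: best P0=NH2 P1=NH3
Op 10: best P0=NH2 P1=NH3

Answer: P0:NH2 P1:NH3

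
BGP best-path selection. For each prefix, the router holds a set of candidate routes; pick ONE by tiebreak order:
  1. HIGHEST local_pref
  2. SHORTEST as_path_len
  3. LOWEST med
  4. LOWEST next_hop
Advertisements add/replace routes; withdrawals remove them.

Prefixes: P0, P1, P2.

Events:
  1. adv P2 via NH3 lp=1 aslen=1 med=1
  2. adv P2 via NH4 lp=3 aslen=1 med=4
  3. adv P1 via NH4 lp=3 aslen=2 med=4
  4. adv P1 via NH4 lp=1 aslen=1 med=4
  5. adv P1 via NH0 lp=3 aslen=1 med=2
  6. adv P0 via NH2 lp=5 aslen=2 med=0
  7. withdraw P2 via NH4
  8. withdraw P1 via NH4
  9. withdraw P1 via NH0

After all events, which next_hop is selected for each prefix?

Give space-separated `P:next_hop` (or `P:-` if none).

Op 1: best P0=- P1=- P2=NH3
Op 2: best P0=- P1=- P2=NH4
Op 3: best P0=- P1=NH4 P2=NH4
Op 4: best P0=- P1=NH4 P2=NH4
Op 5: best P0=- P1=NH0 P2=NH4
Op 6: best P0=NH2 P1=NH0 P2=NH4
Op 7: best P0=NH2 P1=NH0 P2=NH3
Op 8: best P0=NH2 P1=NH0 P2=NH3
Op 9: best P0=NH2 P1=- P2=NH3

Answer: P0:NH2 P1:- P2:NH3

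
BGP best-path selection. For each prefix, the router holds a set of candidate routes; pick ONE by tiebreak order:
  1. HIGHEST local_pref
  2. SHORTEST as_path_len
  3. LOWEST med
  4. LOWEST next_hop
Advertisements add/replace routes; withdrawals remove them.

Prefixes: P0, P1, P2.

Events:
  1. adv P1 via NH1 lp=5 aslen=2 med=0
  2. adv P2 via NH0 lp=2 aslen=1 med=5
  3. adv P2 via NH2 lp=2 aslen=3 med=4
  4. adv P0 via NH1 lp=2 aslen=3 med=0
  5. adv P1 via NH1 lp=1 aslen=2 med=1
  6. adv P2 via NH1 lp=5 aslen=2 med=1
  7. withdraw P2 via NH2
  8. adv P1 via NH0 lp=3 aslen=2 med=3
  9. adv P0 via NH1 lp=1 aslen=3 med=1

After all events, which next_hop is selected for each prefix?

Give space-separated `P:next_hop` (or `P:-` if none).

Op 1: best P0=- P1=NH1 P2=-
Op 2: best P0=- P1=NH1 P2=NH0
Op 3: best P0=- P1=NH1 P2=NH0
Op 4: best P0=NH1 P1=NH1 P2=NH0
Op 5: best P0=NH1 P1=NH1 P2=NH0
Op 6: best P0=NH1 P1=NH1 P2=NH1
Op 7: best P0=NH1 P1=NH1 P2=NH1
Op 8: best P0=NH1 P1=NH0 P2=NH1
Op 9: best P0=NH1 P1=NH0 P2=NH1

Answer: P0:NH1 P1:NH0 P2:NH1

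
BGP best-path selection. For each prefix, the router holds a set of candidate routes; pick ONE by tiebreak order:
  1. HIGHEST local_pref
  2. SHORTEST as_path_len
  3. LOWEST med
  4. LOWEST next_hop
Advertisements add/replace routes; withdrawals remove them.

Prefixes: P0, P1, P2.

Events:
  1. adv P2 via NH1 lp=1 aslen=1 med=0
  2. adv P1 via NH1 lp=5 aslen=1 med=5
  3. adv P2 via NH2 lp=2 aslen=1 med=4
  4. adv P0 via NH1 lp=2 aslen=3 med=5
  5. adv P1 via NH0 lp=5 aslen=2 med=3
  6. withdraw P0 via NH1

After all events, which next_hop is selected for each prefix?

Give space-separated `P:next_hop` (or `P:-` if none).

Answer: P0:- P1:NH1 P2:NH2

Derivation:
Op 1: best P0=- P1=- P2=NH1
Op 2: best P0=- P1=NH1 P2=NH1
Op 3: best P0=- P1=NH1 P2=NH2
Op 4: best P0=NH1 P1=NH1 P2=NH2
Op 5: best P0=NH1 P1=NH1 P2=NH2
Op 6: best P0=- P1=NH1 P2=NH2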